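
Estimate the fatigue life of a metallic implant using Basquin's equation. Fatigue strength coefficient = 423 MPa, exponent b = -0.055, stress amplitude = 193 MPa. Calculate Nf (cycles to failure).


sigma_a = sigma_f' * (2Nf)^b
2Nf = (sigma_a/sigma_f')^(1/b)
2Nf = (193/423)^(1/-0.055)
2Nf = 1570563.9
Nf = 7.853e+05


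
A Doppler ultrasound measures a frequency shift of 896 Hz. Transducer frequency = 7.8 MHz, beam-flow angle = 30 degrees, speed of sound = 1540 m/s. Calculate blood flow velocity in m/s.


v = fd * c / (2 * f0 * cos(theta))
v = 896 * 1540 / (2 * 7.8000e+06 * cos(30))
v = 0.1021 m/s


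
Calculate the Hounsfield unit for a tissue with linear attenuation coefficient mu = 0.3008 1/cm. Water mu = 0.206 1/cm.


HU = ((mu_tissue - mu_water) / mu_water) * 1000
HU = ((0.3008 - 0.206) / 0.206) * 1000
HU = 460.2


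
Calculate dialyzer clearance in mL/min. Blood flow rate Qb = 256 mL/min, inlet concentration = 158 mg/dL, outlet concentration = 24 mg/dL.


K = Qb * (Cb_in - Cb_out) / Cb_in
K = 256 * (158 - 24) / 158
K = 217.1 mL/min


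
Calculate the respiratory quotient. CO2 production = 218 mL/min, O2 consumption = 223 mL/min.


RQ = VCO2 / VO2
RQ = 218 / 223
RQ = 0.9776


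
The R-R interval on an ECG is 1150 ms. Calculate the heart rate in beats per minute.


HR = 60 / RR_interval(s)
RR = 1150 ms = 1.15 s
HR = 60 / 1.15 = 52.17 bpm


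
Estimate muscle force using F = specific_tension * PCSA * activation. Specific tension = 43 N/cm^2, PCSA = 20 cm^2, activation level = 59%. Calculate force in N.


F = sigma * PCSA * activation
F = 43 * 20 * 0.59
F = 507.4 N


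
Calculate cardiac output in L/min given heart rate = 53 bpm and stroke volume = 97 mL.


CO = HR * SV
CO = 53 * 97 / 1000
CO = 5.141 L/min


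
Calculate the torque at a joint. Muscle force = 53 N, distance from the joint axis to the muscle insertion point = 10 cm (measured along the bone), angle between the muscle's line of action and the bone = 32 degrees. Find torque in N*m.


Torque = F * d * sin(theta)   (moment arm = d*sin(theta))
d = 10 cm = 0.1 m
Torque = 53 * 0.1 * sin(32)
Torque = 2.809 N*m


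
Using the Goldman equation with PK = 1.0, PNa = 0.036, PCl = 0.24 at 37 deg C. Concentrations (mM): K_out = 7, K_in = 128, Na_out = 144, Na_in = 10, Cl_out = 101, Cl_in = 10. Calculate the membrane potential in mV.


Vm = (RT/F)*ln((PK*Ko + PNa*Nao + PCl*Cli)/(PK*Ki + PNa*Nai + PCl*Clo))
Numer = 14.584, Denom = 152.6
Vm = -62.75 mV


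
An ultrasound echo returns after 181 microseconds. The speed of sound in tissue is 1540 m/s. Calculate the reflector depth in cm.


depth = c * t / 2
t = 181 us = 1.8100e-04 s
depth = 1540 * 1.8100e-04 / 2
depth = 0.13937 m = 13.937 cm


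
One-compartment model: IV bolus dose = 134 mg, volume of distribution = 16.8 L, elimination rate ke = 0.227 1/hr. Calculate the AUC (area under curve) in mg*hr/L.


C0 = Dose/Vd = 134/16.8 = 7.97619 mg/L
AUC = C0/ke = 7.97619/0.227
AUC = 35.14 mg*hr/L


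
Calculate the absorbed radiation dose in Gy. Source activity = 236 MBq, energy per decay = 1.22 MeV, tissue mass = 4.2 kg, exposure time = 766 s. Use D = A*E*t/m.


A = 236 MBq = 2.3600e+08 Bq
E = 1.22 MeV = 1.95444e-13 J
D = A*E*t/m = 2.3600e+08*1.95444e-13*766/4.2
D = 0.008412 Gy


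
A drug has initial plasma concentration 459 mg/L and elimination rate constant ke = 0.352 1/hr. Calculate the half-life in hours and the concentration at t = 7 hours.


t_half = ln(2) / ke = 0.693147 / 0.352 = 1.969 hr
C(t) = C0 * exp(-ke*t) = 459 * exp(-0.352*7)
C(7) = 39.06 mg/L


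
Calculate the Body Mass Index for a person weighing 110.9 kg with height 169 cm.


BMI = weight / height^2
height = 169 cm = 1.69 m
BMI = 110.9 / 1.69^2
BMI = 38.83 kg/m^2


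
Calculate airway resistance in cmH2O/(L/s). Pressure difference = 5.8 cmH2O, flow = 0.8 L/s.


R = dP / flow
R = 5.8 / 0.8
R = 7.25 cmH2O/(L/s)


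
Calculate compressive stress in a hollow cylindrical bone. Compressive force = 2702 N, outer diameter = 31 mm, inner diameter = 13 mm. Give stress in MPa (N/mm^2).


A = pi*(r_o^2 - r_i^2)
r_o = 15.5 mm, r_i = 6.5 mm
A = 622.035 mm^2
sigma = F/A = 2702 / 622.035
sigma = 4.344 MPa


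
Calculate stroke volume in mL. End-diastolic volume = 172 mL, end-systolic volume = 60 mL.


SV = EDV - ESV
SV = 172 - 60
SV = 112 mL


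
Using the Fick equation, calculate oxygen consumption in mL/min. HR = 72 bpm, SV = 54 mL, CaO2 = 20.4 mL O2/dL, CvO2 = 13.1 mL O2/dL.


CO = HR*SV = 72*54/1000 = 3.888 L/min
a-v O2 diff = 20.4 - 13.1 = 7.3 mL/dL
VO2 = CO * (CaO2-CvO2) * 10 dL/L
VO2 = 3.888 * 7.3 * 10
VO2 = 283.8 mL/min


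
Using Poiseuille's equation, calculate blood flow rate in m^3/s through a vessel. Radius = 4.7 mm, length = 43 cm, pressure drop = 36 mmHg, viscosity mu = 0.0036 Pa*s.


Q = pi*r^4*dP / (8*mu*L)
r = 0.0047 m, L = 0.43 m
dP = 36 mmHg = 4799.592 Pa
Q = 5.9413e-04 m^3/s


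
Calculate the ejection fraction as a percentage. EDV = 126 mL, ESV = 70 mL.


SV = EDV - ESV = 126 - 70 = 56 mL
EF = SV/EDV * 100 = 56/126 * 100
EF = 44.44%


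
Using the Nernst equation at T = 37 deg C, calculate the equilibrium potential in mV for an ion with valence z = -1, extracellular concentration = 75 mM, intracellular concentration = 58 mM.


E = (RT/(zF)) * ln(C_out/C_in)
T = 37 + 273.15 = 310.15 K
E = (8.314 * 310.15 / (-1 * 96485)) * ln(75/58)
E = -6.87 mV


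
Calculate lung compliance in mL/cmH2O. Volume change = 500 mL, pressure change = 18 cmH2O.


C = dV / dP
C = 500 / 18
C = 27.78 mL/cmH2O


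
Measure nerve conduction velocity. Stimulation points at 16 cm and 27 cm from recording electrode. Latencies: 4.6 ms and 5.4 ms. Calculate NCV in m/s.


Distance = (27 - 16) / 100 = 0.11 m
dt = (5.4 - 4.6) / 1000 = 8.0000e-04 s
NCV = dist / dt = 137.5 m/s


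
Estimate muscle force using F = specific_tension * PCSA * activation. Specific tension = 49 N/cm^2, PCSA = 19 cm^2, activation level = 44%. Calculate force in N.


F = sigma * PCSA * activation
F = 49 * 19 * 0.44
F = 409.6 N


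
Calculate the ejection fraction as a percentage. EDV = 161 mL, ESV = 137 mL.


SV = EDV - ESV = 161 - 137 = 24 mL
EF = SV/EDV * 100 = 24/161 * 100
EF = 14.91%


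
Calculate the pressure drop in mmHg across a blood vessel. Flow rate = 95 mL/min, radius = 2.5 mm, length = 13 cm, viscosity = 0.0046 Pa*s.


dP = 8*mu*L*Q / (pi*r^4)
Q = 95 mL/min = 1.58333e-06 m^3/s
dP = 61.7238 Pa = 61.7238 / 133.322 mmHg = 0.463 mmHg


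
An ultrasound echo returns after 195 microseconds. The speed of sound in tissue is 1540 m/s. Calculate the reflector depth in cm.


depth = c * t / 2
t = 195 us = 1.9500e-04 s
depth = 1540 * 1.9500e-04 / 2
depth = 0.15015 m = 15.015 cm


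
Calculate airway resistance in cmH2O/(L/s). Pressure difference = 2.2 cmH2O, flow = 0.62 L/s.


R = dP / flow
R = 2.2 / 0.62
R = 3.548 cmH2O/(L/s)


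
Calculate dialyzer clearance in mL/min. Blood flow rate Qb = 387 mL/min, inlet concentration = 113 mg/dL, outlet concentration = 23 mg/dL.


K = Qb * (Cb_in - Cb_out) / Cb_in
K = 387 * (113 - 23) / 113
K = 308.2 mL/min


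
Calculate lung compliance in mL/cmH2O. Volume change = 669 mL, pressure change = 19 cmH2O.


C = dV / dP
C = 669 / 19
C = 35.21 mL/cmH2O


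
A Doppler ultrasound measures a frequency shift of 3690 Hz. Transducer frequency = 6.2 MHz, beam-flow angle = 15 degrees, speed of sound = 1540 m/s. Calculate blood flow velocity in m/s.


v = fd * c / (2 * f0 * cos(theta))
v = 3690 * 1540 / (2 * 6.2000e+06 * cos(15))
v = 0.4744 m/s


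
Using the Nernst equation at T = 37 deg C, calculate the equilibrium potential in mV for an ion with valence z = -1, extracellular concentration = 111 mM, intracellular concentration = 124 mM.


E = (RT/(zF)) * ln(C_out/C_in)
T = 37 + 273.15 = 310.15 K
E = (8.314 * 310.15 / (-1 * 96485)) * ln(111/124)
E = 2.96 mV


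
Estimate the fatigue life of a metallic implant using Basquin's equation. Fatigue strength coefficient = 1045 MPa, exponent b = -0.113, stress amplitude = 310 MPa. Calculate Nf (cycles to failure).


sigma_a = sigma_f' * (2Nf)^b
2Nf = (sigma_a/sigma_f')^(1/b)
2Nf = (310/1045)^(1/-0.113)
2Nf = 46816.038
Nf = 2.341e+04


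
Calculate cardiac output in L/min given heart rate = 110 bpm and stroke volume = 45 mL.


CO = HR * SV
CO = 110 * 45 / 1000
CO = 4.95 L/min


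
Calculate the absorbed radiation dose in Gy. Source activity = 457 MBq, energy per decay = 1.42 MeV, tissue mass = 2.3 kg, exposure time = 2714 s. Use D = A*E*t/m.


A = 457 MBq = 4.5700e+08 Bq
E = 1.42 MeV = 2.27484e-13 J
D = A*E*t/m = 4.5700e+08*2.27484e-13*2714/2.3
D = 0.1227 Gy


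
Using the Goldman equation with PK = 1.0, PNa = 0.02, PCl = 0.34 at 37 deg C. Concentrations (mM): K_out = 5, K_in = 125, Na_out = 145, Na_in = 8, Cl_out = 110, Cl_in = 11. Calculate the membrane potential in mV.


Vm = (RT/F)*ln((PK*Ko + PNa*Nao + PCl*Cli)/(PK*Ki + PNa*Nai + PCl*Clo))
Numer = 11.64, Denom = 162.56
Vm = -70.46 mV


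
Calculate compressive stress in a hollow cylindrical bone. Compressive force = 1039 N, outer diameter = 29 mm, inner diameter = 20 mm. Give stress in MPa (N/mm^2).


A = pi*(r_o^2 - r_i^2)
r_o = 14.5 mm, r_i = 10 mm
A = 346.361 mm^2
sigma = F/A = 1039 / 346.361
sigma = 3 MPa


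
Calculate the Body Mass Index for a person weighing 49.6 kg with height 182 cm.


BMI = weight / height^2
height = 182 cm = 1.82 m
BMI = 49.6 / 1.82^2
BMI = 14.97 kg/m^2


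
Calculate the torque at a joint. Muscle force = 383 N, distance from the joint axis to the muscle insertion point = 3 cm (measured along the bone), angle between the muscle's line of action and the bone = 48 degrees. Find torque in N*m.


Torque = F * d * sin(theta)   (moment arm = d*sin(theta))
d = 3 cm = 0.03 m
Torque = 383 * 0.03 * sin(48)
Torque = 8.539 N*m


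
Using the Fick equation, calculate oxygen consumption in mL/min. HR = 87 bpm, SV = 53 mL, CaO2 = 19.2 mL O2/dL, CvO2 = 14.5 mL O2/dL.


CO = HR*SV = 87*53/1000 = 4.611 L/min
a-v O2 diff = 19.2 - 14.5 = 4.7 mL/dL
VO2 = CO * (CaO2-CvO2) * 10 dL/L
VO2 = 4.611 * 4.7 * 10
VO2 = 216.7 mL/min


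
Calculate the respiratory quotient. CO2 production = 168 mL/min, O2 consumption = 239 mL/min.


RQ = VCO2 / VO2
RQ = 168 / 239
RQ = 0.7029


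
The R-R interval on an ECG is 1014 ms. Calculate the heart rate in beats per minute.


HR = 60 / RR_interval(s)
RR = 1014 ms = 1.014 s
HR = 60 / 1.014 = 59.17 bpm


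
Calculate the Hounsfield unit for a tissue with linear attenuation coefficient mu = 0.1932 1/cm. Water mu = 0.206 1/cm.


HU = ((mu_tissue - mu_water) / mu_water) * 1000
HU = ((0.1932 - 0.206) / 0.206) * 1000
HU = -62.14


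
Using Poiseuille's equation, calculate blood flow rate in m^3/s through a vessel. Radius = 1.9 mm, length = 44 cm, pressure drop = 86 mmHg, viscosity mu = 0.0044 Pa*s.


Q = pi*r^4*dP / (8*mu*L)
r = 0.0019 m, L = 0.44 m
dP = 86 mmHg = 11465.692 Pa
Q = 3.0309e-05 m^3/s


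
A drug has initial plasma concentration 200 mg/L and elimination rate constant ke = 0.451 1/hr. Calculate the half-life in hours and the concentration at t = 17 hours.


t_half = ln(2) / ke = 0.693147 / 0.451 = 1.537 hr
C(t) = C0 * exp(-ke*t) = 200 * exp(-0.451*17)
C(17) = 0.0936 mg/L


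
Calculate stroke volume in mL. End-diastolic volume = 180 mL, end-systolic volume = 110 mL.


SV = EDV - ESV
SV = 180 - 110
SV = 70 mL


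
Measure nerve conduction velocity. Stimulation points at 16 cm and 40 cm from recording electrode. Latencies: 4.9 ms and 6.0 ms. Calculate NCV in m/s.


Distance = (40 - 16) / 100 = 0.24 m
dt = (6.0 - 4.9) / 1000 = 0.0011 s
NCV = dist / dt = 218.2 m/s


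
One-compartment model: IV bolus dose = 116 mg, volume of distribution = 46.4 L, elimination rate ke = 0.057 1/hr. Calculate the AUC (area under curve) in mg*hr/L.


C0 = Dose/Vd = 116/46.4 = 2.5 mg/L
AUC = C0/ke = 2.5/0.057
AUC = 43.86 mg*hr/L


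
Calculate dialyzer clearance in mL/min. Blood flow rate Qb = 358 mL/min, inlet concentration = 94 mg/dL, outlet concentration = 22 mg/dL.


K = Qb * (Cb_in - Cb_out) / Cb_in
K = 358 * (94 - 22) / 94
K = 274.2 mL/min


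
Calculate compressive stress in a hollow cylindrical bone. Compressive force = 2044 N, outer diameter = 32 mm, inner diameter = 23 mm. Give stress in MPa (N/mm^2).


A = pi*(r_o^2 - r_i^2)
r_o = 16 mm, r_i = 11.5 mm
A = 388.772 mm^2
sigma = F/A = 2044 / 388.772
sigma = 5.258 MPa


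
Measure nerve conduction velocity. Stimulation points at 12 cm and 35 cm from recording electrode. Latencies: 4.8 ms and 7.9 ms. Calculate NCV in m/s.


Distance = (35 - 12) / 100 = 0.23 m
dt = (7.9 - 4.8) / 1000 = 0.0031 s
NCV = dist / dt = 74.19 m/s


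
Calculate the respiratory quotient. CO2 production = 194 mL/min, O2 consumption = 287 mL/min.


RQ = VCO2 / VO2
RQ = 194 / 287
RQ = 0.676


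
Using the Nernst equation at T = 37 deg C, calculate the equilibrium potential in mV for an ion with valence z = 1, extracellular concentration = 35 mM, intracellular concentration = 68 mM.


E = (RT/(zF)) * ln(C_out/C_in)
T = 37 + 273.15 = 310.15 K
E = (8.314 * 310.15 / (1 * 96485)) * ln(35/68)
E = -17.75 mV


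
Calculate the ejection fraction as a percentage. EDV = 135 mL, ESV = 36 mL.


SV = EDV - ESV = 135 - 36 = 99 mL
EF = SV/EDV * 100 = 99/135 * 100
EF = 73.33%


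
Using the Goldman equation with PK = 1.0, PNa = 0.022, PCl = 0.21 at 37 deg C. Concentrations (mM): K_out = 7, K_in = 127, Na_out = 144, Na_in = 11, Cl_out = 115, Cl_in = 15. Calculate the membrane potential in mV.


Vm = (RT/F)*ln((PK*Ko + PNa*Nao + PCl*Cli)/(PK*Ki + PNa*Nai + PCl*Clo))
Numer = 13.318, Denom = 151.392
Vm = -64.96 mV


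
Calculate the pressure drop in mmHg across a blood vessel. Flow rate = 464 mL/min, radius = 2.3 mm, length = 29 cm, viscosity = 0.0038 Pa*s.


dP = 8*mu*L*Q / (pi*r^4)
Q = 464 mL/min = 7.73333e-06 m^3/s
dP = 775.491 Pa = 775.491 / 133.322 mmHg = 5.817 mmHg


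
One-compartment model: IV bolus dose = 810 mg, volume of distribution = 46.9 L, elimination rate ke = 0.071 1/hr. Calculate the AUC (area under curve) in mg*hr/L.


C0 = Dose/Vd = 810/46.9 = 17.2708 mg/L
AUC = C0/ke = 17.2708/0.071
AUC = 243.3 mg*hr/L


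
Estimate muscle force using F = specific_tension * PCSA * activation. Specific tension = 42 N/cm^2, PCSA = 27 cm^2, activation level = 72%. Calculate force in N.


F = sigma * PCSA * activation
F = 42 * 27 * 0.72
F = 816.5 N


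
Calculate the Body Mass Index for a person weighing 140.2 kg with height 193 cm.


BMI = weight / height^2
height = 193 cm = 1.93 m
BMI = 140.2 / 1.93^2
BMI = 37.64 kg/m^2


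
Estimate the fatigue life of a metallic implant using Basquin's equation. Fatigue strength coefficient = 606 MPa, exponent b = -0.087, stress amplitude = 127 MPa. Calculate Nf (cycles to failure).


sigma_a = sigma_f' * (2Nf)^b
2Nf = (sigma_a/sigma_f')^(1/b)
2Nf = (127/606)^(1/-0.087)
2Nf = 63210902
Nf = 3.1605e+07


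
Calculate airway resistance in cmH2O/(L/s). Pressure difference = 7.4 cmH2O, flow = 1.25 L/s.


R = dP / flow
R = 7.4 / 1.25
R = 5.92 cmH2O/(L/s)


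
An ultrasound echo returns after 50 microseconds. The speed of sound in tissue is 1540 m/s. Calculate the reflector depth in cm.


depth = c * t / 2
t = 50 us = 5.0000e-05 s
depth = 1540 * 5.0000e-05 / 2
depth = 0.0385 m = 3.85 cm


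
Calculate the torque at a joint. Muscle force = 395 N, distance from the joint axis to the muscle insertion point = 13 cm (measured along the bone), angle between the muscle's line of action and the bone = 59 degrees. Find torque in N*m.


Torque = F * d * sin(theta)   (moment arm = d*sin(theta))
d = 13 cm = 0.13 m
Torque = 395 * 0.13 * sin(59)
Torque = 44.02 N*m


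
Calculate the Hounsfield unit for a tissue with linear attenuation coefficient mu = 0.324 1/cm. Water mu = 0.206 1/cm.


HU = ((mu_tissue - mu_water) / mu_water) * 1000
HU = ((0.324 - 0.206) / 0.206) * 1000
HU = 572.8


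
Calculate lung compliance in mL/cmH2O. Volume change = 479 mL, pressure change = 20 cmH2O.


C = dV / dP
C = 479 / 20
C = 23.95 mL/cmH2O


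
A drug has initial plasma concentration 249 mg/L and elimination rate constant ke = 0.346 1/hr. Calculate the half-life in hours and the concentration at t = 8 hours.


t_half = ln(2) / ke = 0.693147 / 0.346 = 2.003 hr
C(t) = C0 * exp(-ke*t) = 249 * exp(-0.346*8)
C(8) = 15.63 mg/L


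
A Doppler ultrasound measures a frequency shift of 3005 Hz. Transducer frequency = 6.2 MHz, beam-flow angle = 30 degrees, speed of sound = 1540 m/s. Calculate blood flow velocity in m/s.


v = fd * c / (2 * f0 * cos(theta))
v = 3005 * 1540 / (2 * 6.2000e+06 * cos(30))
v = 0.4309 m/s


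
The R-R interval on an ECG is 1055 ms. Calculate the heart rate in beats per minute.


HR = 60 / RR_interval(s)
RR = 1055 ms = 1.055 s
HR = 60 / 1.055 = 56.87 bpm


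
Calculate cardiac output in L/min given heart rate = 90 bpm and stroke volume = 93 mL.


CO = HR * SV
CO = 90 * 93 / 1000
CO = 8.37 L/min


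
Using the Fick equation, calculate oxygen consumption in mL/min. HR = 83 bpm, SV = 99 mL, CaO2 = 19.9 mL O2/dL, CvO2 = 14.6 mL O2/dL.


CO = HR*SV = 83*99/1000 = 8.217 L/min
a-v O2 diff = 19.9 - 14.6 = 5.3 mL/dL
VO2 = CO * (CaO2-CvO2) * 10 dL/L
VO2 = 8.217 * 5.3 * 10
VO2 = 435.5 mL/min


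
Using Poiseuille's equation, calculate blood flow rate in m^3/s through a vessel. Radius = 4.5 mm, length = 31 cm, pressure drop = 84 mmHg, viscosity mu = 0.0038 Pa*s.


Q = pi*r^4*dP / (8*mu*L)
r = 0.0045 m, L = 0.31 m
dP = 84 mmHg = 11199.048 Pa
Q = 0.001531 m^3/s


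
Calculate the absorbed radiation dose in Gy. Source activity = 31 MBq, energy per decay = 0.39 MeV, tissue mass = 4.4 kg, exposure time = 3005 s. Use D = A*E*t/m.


A = 31 MBq = 3.1000e+07 Bq
E = 0.39 MeV = 6.2478e-14 J
D = A*E*t/m = 3.1000e+07*6.2478e-14*3005/4.4
D = 0.001323 Gy


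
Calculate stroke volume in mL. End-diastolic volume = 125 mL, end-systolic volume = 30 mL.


SV = EDV - ESV
SV = 125 - 30
SV = 95 mL


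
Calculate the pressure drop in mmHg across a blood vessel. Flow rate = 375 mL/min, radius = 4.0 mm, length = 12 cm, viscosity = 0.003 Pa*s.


dP = 8*mu*L*Q / (pi*r^4)
Q = 375 mL/min = 6.25e-06 m^3/s
dP = 22.3812 Pa = 22.3812 / 133.322 mmHg = 0.1679 mmHg


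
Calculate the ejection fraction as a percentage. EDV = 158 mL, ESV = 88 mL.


SV = EDV - ESV = 158 - 88 = 70 mL
EF = SV/EDV * 100 = 70/158 * 100
EF = 44.3%


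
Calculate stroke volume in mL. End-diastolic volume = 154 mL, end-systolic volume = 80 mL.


SV = EDV - ESV
SV = 154 - 80
SV = 74 mL


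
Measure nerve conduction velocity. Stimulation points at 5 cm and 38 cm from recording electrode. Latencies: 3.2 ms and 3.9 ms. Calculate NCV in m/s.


Distance = (38 - 5) / 100 = 0.33 m
dt = (3.9 - 3.2) / 1000 = 7.0000e-04 s
NCV = dist / dt = 471.4 m/s


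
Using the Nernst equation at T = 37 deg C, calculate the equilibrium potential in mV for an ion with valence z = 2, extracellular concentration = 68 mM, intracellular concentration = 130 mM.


E = (RT/(zF)) * ln(C_out/C_in)
T = 37 + 273.15 = 310.15 K
E = (8.314 * 310.15 / (2 * 96485)) * ln(68/130)
E = -8.659 mV


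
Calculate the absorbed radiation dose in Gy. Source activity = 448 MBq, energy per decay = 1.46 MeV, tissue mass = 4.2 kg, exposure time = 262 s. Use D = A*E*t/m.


A = 448 MBq = 4.4800e+08 Bq
E = 1.46 MeV = 2.33892e-13 J
D = A*E*t/m = 4.4800e+08*2.33892e-13*262/4.2
D = 0.006537 Gy


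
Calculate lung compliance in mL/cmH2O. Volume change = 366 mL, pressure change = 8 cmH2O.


C = dV / dP
C = 366 / 8
C = 45.75 mL/cmH2O


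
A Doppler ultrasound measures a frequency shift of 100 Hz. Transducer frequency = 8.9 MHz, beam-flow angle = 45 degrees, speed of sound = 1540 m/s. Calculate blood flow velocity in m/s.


v = fd * c / (2 * f0 * cos(theta))
v = 100 * 1540 / (2 * 8.9000e+06 * cos(45))
v = 0.01224 m/s


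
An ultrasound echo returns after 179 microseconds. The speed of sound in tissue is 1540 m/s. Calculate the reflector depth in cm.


depth = c * t / 2
t = 179 us = 1.7900e-04 s
depth = 1540 * 1.7900e-04 / 2
depth = 0.13783 m = 13.783 cm


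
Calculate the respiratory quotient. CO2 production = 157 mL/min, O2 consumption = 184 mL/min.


RQ = VCO2 / VO2
RQ = 157 / 184
RQ = 0.8533


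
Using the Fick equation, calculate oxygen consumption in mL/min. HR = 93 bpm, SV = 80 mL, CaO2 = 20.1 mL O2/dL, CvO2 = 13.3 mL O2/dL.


CO = HR*SV = 93*80/1000 = 7.44 L/min
a-v O2 diff = 20.1 - 13.3 = 6.8 mL/dL
VO2 = CO * (CaO2-CvO2) * 10 dL/L
VO2 = 7.44 * 6.8 * 10
VO2 = 505.9 mL/min


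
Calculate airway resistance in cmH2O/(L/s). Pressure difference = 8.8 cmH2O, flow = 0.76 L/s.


R = dP / flow
R = 8.8 / 0.76
R = 11.58 cmH2O/(L/s)


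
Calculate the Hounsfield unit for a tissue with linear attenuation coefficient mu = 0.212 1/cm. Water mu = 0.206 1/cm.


HU = ((mu_tissue - mu_water) / mu_water) * 1000
HU = ((0.212 - 0.206) / 0.206) * 1000
HU = 29.13


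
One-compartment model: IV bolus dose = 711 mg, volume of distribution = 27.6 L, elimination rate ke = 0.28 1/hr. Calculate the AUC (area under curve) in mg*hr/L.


C0 = Dose/Vd = 711/27.6 = 25.7609 mg/L
AUC = C0/ke = 25.7609/0.28
AUC = 92 mg*hr/L


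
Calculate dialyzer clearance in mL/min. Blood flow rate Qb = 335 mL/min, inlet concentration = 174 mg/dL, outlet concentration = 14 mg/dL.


K = Qb * (Cb_in - Cb_out) / Cb_in
K = 335 * (174 - 14) / 174
K = 308 mL/min


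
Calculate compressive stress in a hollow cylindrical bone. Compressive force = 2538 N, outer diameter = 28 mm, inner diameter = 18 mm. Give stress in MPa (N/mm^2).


A = pi*(r_o^2 - r_i^2)
r_o = 14 mm, r_i = 9 mm
A = 361.283 mm^2
sigma = F/A = 2538 / 361.283
sigma = 7.025 MPa


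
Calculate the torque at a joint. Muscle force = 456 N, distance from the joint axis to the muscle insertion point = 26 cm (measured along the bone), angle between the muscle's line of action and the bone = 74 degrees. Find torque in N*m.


Torque = F * d * sin(theta)   (moment arm = d*sin(theta))
d = 26 cm = 0.26 m
Torque = 456 * 0.26 * sin(74)
Torque = 114 N*m


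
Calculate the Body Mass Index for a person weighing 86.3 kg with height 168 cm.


BMI = weight / height^2
height = 168 cm = 1.68 m
BMI = 86.3 / 1.68^2
BMI = 30.58 kg/m^2


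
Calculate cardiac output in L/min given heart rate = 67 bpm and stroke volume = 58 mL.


CO = HR * SV
CO = 67 * 58 / 1000
CO = 3.886 L/min


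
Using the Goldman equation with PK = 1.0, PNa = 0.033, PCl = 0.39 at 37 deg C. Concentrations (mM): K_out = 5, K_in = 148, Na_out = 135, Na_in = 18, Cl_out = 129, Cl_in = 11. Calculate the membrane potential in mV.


Vm = (RT/F)*ln((PK*Ko + PNa*Nao + PCl*Cli)/(PK*Ki + PNa*Nai + PCl*Clo))
Numer = 13.745, Denom = 198.904
Vm = -71.41 mV


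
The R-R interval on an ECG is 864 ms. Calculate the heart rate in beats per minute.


HR = 60 / RR_interval(s)
RR = 864 ms = 0.864 s
HR = 60 / 0.864 = 69.44 bpm


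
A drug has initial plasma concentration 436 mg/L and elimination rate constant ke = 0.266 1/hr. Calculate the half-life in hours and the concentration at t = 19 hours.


t_half = ln(2) / ke = 0.693147 / 0.266 = 2.606 hr
C(t) = C0 * exp(-ke*t) = 436 * exp(-0.266*19)
C(19) = 2.783 mg/L


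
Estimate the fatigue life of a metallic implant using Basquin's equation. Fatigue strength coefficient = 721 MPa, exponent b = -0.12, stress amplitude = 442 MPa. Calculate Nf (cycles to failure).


sigma_a = sigma_f' * (2Nf)^b
2Nf = (sigma_a/sigma_f')^(1/b)
2Nf = (442/721)^(1/-0.12)
2Nf = 59.012176
Nf = 29.51


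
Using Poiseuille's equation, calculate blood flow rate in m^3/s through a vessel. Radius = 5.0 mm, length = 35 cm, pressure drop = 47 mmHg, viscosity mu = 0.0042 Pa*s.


Q = pi*r^4*dP / (8*mu*L)
r = 0.005 m, L = 0.35 m
dP = 47 mmHg = 6266.134 Pa
Q = 0.001046 m^3/s


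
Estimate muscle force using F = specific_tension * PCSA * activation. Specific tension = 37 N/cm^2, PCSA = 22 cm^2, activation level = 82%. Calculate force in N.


F = sigma * PCSA * activation
F = 37 * 22 * 0.82
F = 667.5 N


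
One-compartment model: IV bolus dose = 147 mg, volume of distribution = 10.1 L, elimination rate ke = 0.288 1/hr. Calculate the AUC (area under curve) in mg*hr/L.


C0 = Dose/Vd = 147/10.1 = 14.5545 mg/L
AUC = C0/ke = 14.5545/0.288
AUC = 50.54 mg*hr/L


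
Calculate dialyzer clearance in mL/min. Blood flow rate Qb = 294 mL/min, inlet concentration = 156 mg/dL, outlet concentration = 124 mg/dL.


K = Qb * (Cb_in - Cb_out) / Cb_in
K = 294 * (156 - 124) / 156
K = 60.31 mL/min


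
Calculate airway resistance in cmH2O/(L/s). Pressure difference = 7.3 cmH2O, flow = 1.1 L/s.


R = dP / flow
R = 7.3 / 1.1
R = 6.636 cmH2O/(L/s)


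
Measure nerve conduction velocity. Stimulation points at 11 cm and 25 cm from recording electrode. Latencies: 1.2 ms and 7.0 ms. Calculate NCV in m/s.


Distance = (25 - 11) / 100 = 0.14 m
dt = (7.0 - 1.2) / 1000 = 0.0058 s
NCV = dist / dt = 24.14 m/s


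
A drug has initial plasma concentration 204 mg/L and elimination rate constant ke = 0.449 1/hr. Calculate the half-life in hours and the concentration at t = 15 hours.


t_half = ln(2) / ke = 0.693147 / 0.449 = 1.544 hr
C(t) = C0 * exp(-ke*t) = 204 * exp(-0.449*15)
C(15) = 0.2425 mg/L


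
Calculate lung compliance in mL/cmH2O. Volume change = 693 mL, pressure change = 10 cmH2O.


C = dV / dP
C = 693 / 10
C = 69.3 mL/cmH2O


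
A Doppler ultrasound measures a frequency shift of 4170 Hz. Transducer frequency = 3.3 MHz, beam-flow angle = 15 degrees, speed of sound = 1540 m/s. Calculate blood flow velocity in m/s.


v = fd * c / (2 * f0 * cos(theta))
v = 4170 * 1540 / (2 * 3.3000e+06 * cos(15))
v = 1.007 m/s


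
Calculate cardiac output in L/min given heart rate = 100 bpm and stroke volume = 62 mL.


CO = HR * SV
CO = 100 * 62 / 1000
CO = 6.2 L/min


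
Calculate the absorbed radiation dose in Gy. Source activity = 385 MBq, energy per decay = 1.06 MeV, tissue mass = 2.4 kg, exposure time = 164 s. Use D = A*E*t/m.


A = 385 MBq = 3.8500e+08 Bq
E = 1.06 MeV = 1.69812e-13 J
D = A*E*t/m = 3.8500e+08*1.69812e-13*164/2.4
D = 0.004467 Gy


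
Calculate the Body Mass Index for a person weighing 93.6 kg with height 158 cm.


BMI = weight / height^2
height = 158 cm = 1.58 m
BMI = 93.6 / 1.58^2
BMI = 37.49 kg/m^2


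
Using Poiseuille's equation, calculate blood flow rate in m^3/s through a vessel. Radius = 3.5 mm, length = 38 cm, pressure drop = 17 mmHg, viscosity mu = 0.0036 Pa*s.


Q = pi*r^4*dP / (8*mu*L)
r = 0.0035 m, L = 0.38 m
dP = 17 mmHg = 2266.474 Pa
Q = 9.7633e-05 m^3/s


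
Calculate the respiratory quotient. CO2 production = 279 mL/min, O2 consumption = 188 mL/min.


RQ = VCO2 / VO2
RQ = 279 / 188
RQ = 1.484


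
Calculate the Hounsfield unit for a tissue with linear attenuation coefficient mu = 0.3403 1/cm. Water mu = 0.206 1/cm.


HU = ((mu_tissue - mu_water) / mu_water) * 1000
HU = ((0.3403 - 0.206) / 0.206) * 1000
HU = 651.9


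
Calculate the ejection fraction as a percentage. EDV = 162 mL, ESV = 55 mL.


SV = EDV - ESV = 162 - 55 = 107 mL
EF = SV/EDV * 100 = 107/162 * 100
EF = 66.05%


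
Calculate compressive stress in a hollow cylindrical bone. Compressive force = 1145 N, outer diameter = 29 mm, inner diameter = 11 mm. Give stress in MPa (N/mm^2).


A = pi*(r_o^2 - r_i^2)
r_o = 14.5 mm, r_i = 5.5 mm
A = 565.487 mm^2
sigma = F/A = 1145 / 565.487
sigma = 2.025 MPa


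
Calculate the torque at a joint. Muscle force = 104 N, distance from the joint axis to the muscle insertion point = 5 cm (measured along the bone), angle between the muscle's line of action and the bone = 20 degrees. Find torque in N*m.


Torque = F * d * sin(theta)   (moment arm = d*sin(theta))
d = 5 cm = 0.05 m
Torque = 104 * 0.05 * sin(20)
Torque = 1.779 N*m


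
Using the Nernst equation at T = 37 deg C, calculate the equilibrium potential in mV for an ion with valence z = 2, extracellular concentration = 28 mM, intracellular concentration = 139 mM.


E = (RT/(zF)) * ln(C_out/C_in)
T = 37 + 273.15 = 310.15 K
E = (8.314 * 310.15 / (2 * 96485)) * ln(28/139)
E = -21.41 mV


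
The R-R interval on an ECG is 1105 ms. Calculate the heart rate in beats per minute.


HR = 60 / RR_interval(s)
RR = 1105 ms = 1.105 s
HR = 60 / 1.105 = 54.3 bpm


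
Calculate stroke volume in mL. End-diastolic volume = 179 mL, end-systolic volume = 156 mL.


SV = EDV - ESV
SV = 179 - 156
SV = 23 mL


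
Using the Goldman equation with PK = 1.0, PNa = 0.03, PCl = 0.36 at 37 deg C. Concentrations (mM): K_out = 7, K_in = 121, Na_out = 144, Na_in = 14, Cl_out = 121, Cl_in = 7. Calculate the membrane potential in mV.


Vm = (RT/F)*ln((PK*Ko + PNa*Nao + PCl*Cli)/(PK*Ki + PNa*Nai + PCl*Clo))
Numer = 13.84, Denom = 164.98
Vm = -66.23 mV


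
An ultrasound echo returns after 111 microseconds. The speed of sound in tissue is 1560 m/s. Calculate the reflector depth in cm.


depth = c * t / 2
t = 111 us = 1.1100e-04 s
depth = 1560 * 1.1100e-04 / 2
depth = 0.08658 m = 8.658 cm


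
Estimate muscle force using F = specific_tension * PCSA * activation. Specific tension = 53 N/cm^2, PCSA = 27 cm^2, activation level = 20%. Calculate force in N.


F = sigma * PCSA * activation
F = 53 * 27 * 0.2
F = 286.2 N


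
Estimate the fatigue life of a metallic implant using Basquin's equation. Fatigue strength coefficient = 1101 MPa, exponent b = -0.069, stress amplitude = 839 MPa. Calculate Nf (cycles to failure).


sigma_a = sigma_f' * (2Nf)^b
2Nf = (sigma_a/sigma_f')^(1/b)
2Nf = (839/1101)^(1/-0.069)
2Nf = 51.346688
Nf = 25.67


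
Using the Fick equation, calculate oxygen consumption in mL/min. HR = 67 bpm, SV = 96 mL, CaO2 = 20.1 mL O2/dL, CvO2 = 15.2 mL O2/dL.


CO = HR*SV = 67*96/1000 = 6.432 L/min
a-v O2 diff = 20.1 - 15.2 = 4.9 mL/dL
VO2 = CO * (CaO2-CvO2) * 10 dL/L
VO2 = 6.432 * 4.9 * 10
VO2 = 315.2 mL/min


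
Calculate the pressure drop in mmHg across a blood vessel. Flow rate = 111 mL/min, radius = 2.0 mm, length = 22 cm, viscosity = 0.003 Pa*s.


dP = 8*mu*L*Q / (pi*r^4)
Q = 111 mL/min = 1.85e-06 m^3/s
dP = 194.328 Pa = 194.328 / 133.322 mmHg = 1.458 mmHg


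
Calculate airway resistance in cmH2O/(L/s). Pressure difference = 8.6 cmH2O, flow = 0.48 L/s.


R = dP / flow
R = 8.6 / 0.48
R = 17.92 cmH2O/(L/s)


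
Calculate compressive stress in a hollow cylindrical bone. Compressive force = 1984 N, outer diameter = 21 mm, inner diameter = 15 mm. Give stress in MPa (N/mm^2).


A = pi*(r_o^2 - r_i^2)
r_o = 10.5 mm, r_i = 7.5 mm
A = 169.646 mm^2
sigma = F/A = 1984 / 169.646
sigma = 11.69 MPa


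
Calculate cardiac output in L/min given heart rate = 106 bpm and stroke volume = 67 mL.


CO = HR * SV
CO = 106 * 67 / 1000
CO = 7.102 L/min


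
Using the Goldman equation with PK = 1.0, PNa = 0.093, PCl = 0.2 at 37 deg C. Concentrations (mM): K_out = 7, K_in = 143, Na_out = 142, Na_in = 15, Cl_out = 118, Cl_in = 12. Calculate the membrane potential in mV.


Vm = (RT/F)*ln((PK*Ko + PNa*Nao + PCl*Cli)/(PK*Ki + PNa*Nai + PCl*Clo))
Numer = 22.606, Denom = 167.995
Vm = -53.6 mV


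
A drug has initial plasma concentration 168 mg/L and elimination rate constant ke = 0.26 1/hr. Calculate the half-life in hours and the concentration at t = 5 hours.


t_half = ln(2) / ke = 0.693147 / 0.26 = 2.666 hr
C(t) = C0 * exp(-ke*t) = 168 * exp(-0.26*5)
C(5) = 45.79 mg/L


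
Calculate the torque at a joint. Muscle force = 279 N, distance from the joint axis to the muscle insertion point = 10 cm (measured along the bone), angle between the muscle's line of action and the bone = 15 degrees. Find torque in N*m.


Torque = F * d * sin(theta)   (moment arm = d*sin(theta))
d = 10 cm = 0.1 m
Torque = 279 * 0.1 * sin(15)
Torque = 7.221 N*m


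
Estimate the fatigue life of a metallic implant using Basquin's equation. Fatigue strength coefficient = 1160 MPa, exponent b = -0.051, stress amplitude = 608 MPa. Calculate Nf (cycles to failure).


sigma_a = sigma_f' * (2Nf)^b
2Nf = (sigma_a/sigma_f')^(1/b)
2Nf = (608/1160)^(1/-0.051)
2Nf = 317005.55
Nf = 1.585e+05


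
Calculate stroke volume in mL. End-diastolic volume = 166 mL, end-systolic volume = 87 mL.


SV = EDV - ESV
SV = 166 - 87
SV = 79 mL


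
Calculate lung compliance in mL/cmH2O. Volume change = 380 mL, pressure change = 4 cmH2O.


C = dV / dP
C = 380 / 4
C = 95 mL/cmH2O


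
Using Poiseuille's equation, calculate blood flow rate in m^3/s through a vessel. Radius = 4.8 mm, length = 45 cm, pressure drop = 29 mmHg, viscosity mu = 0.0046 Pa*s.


Q = pi*r^4*dP / (8*mu*L)
r = 0.0048 m, L = 0.45 m
dP = 29 mmHg = 3866.338 Pa
Q = 3.8936e-04 m^3/s


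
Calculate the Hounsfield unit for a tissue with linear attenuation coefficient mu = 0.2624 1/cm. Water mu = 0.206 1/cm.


HU = ((mu_tissue - mu_water) / mu_water) * 1000
HU = ((0.2624 - 0.206) / 0.206) * 1000
HU = 273.8


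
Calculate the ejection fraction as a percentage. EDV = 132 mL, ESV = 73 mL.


SV = EDV - ESV = 132 - 73 = 59 mL
EF = SV/EDV * 100 = 59/132 * 100
EF = 44.7%


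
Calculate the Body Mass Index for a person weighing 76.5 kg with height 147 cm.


BMI = weight / height^2
height = 147 cm = 1.47 m
BMI = 76.5 / 1.47^2
BMI = 35.4 kg/m^2


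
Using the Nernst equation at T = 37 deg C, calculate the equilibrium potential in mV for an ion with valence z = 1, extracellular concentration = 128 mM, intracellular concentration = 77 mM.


E = (RT/(zF)) * ln(C_out/C_in)
T = 37 + 273.15 = 310.15 K
E = (8.314 * 310.15 / (1 * 96485)) * ln(128/77)
E = 13.58 mV


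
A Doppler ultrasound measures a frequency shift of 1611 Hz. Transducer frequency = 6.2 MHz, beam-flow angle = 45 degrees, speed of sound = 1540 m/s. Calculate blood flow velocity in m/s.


v = fd * c / (2 * f0 * cos(theta))
v = 1611 * 1540 / (2 * 6.2000e+06 * cos(45))
v = 0.2829 m/s


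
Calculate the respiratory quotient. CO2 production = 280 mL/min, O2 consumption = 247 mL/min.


RQ = VCO2 / VO2
RQ = 280 / 247
RQ = 1.134


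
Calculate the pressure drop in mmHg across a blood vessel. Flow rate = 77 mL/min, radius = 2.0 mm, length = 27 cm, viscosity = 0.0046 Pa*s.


dP = 8*mu*L*Q / (pi*r^4)
Q = 77 mL/min = 1.28333e-06 m^3/s
dP = 253.676 Pa = 253.676 / 133.322 mmHg = 1.903 mmHg


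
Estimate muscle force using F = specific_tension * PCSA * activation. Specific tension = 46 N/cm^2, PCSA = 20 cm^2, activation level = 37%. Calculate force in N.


F = sigma * PCSA * activation
F = 46 * 20 * 0.37
F = 340.4 N


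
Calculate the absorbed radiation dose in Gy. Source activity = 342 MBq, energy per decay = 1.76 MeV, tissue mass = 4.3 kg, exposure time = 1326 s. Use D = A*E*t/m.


A = 342 MBq = 3.4200e+08 Bq
E = 1.76 MeV = 2.81952e-13 J
D = A*E*t/m = 3.4200e+08*2.81952e-13*1326/4.3
D = 0.02974 Gy


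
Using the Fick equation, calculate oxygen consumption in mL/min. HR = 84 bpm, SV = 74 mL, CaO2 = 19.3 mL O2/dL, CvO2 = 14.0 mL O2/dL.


CO = HR*SV = 84*74/1000 = 6.216 L/min
a-v O2 diff = 19.3 - 14.0 = 5.3 mL/dL
VO2 = CO * (CaO2-CvO2) * 10 dL/L
VO2 = 6.216 * 5.3 * 10
VO2 = 329.4 mL/min


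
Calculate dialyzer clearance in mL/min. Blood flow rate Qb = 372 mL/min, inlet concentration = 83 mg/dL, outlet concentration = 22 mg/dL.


K = Qb * (Cb_in - Cb_out) / Cb_in
K = 372 * (83 - 22) / 83
K = 273.4 mL/min


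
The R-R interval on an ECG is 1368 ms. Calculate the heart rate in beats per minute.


HR = 60 / RR_interval(s)
RR = 1368 ms = 1.368 s
HR = 60 / 1.368 = 43.86 bpm


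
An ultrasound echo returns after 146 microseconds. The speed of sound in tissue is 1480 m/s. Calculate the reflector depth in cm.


depth = c * t / 2
t = 146 us = 1.4600e-04 s
depth = 1480 * 1.4600e-04 / 2
depth = 0.10804 m = 10.804 cm


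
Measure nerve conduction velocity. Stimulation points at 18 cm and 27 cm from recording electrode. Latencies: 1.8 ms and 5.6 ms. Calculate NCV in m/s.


Distance = (27 - 18) / 100 = 0.09 m
dt = (5.6 - 1.8) / 1000 = 0.0038 s
NCV = dist / dt = 23.68 m/s


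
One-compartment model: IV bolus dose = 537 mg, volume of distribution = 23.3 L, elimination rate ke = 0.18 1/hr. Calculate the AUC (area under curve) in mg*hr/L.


C0 = Dose/Vd = 537/23.3 = 23.0472 mg/L
AUC = C0/ke = 23.0472/0.18
AUC = 128 mg*hr/L


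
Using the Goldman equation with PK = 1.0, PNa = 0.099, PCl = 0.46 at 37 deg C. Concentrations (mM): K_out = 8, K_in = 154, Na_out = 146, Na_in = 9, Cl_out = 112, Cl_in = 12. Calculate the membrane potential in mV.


Vm = (RT/F)*ln((PK*Ko + PNa*Nao + PCl*Cli)/(PK*Ki + PNa*Nai + PCl*Clo))
Numer = 27.974, Denom = 206.411
Vm = -53.41 mV


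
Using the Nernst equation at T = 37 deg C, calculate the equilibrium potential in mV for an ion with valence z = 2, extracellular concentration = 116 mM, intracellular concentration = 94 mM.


E = (RT/(zF)) * ln(C_out/C_in)
T = 37 + 273.15 = 310.15 K
E = (8.314 * 310.15 / (2 * 96485)) * ln(116/94)
E = 2.81 mV


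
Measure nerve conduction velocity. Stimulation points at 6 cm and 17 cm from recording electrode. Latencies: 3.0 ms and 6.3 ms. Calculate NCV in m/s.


Distance = (17 - 6) / 100 = 0.11 m
dt = (6.3 - 3.0) / 1000 = 0.0033 s
NCV = dist / dt = 33.33 m/s


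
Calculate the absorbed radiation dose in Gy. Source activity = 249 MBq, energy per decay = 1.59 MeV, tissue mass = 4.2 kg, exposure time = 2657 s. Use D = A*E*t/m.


A = 249 MBq = 2.4900e+08 Bq
E = 1.59 MeV = 2.54718e-13 J
D = A*E*t/m = 2.4900e+08*2.54718e-13*2657/4.2
D = 0.04012 Gy


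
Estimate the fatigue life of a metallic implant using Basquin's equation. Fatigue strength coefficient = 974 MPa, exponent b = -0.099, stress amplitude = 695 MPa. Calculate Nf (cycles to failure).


sigma_a = sigma_f' * (2Nf)^b
2Nf = (sigma_a/sigma_f')^(1/b)
2Nf = (695/974)^(1/-0.099)
2Nf = 30.237577
Nf = 15.12


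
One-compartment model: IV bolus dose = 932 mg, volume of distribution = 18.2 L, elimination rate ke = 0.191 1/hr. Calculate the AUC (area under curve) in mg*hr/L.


C0 = Dose/Vd = 932/18.2 = 51.2088 mg/L
AUC = C0/ke = 51.2088/0.191
AUC = 268.1 mg*hr/L


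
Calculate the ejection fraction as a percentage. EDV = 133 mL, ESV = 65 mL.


SV = EDV - ESV = 133 - 65 = 68 mL
EF = SV/EDV * 100 = 68/133 * 100
EF = 51.13%


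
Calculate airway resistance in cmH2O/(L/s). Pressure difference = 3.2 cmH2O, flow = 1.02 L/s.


R = dP / flow
R = 3.2 / 1.02
R = 3.137 cmH2O/(L/s)


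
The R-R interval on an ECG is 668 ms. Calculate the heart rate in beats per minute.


HR = 60 / RR_interval(s)
RR = 668 ms = 0.668 s
HR = 60 / 0.668 = 89.82 bpm


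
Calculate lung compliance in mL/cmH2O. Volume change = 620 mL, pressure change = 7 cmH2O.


C = dV / dP
C = 620 / 7
C = 88.57 mL/cmH2O


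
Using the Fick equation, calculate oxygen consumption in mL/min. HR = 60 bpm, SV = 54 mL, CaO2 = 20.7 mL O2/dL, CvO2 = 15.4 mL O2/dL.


CO = HR*SV = 60*54/1000 = 3.24 L/min
a-v O2 diff = 20.7 - 15.4 = 5.3 mL/dL
VO2 = CO * (CaO2-CvO2) * 10 dL/L
VO2 = 3.24 * 5.3 * 10
VO2 = 171.7 mL/min


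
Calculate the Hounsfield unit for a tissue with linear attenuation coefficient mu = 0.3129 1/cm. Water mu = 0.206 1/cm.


HU = ((mu_tissue - mu_water) / mu_water) * 1000
HU = ((0.3129 - 0.206) / 0.206) * 1000
HU = 518.9


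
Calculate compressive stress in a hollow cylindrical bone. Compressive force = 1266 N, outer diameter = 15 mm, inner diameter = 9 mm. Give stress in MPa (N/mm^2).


A = pi*(r_o^2 - r_i^2)
r_o = 7.5 mm, r_i = 4.5 mm
A = 113.097 mm^2
sigma = F/A = 1266 / 113.097
sigma = 11.19 MPa


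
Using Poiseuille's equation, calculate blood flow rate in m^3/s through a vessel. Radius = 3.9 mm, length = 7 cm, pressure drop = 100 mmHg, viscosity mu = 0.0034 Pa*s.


Q = pi*r^4*dP / (8*mu*L)
r = 0.0039 m, L = 0.07 m
dP = 100 mmHg = 13332.2 Pa
Q = 0.005089 m^3/s
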